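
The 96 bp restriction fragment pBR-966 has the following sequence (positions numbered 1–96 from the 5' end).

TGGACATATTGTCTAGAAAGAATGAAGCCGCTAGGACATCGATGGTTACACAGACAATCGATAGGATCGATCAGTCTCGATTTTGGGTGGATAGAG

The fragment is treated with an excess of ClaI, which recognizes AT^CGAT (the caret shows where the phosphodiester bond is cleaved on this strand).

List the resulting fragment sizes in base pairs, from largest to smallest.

ClaI sites (ATCGAT) start at positions 38, 57, 66.
ClaI cuts after base 2 of each site, so after positions 39, 58, 67.
Linear molecule, 3 cuts → 4 fragments:
  1–39 → 39 bp
  40–58 → 19 bp
  59–67 → 9 bp
  68–96 → 29 bp
Sorted largest to smallest: 39, 29, 19, 9 bp.

39, 29, 19, 9 bp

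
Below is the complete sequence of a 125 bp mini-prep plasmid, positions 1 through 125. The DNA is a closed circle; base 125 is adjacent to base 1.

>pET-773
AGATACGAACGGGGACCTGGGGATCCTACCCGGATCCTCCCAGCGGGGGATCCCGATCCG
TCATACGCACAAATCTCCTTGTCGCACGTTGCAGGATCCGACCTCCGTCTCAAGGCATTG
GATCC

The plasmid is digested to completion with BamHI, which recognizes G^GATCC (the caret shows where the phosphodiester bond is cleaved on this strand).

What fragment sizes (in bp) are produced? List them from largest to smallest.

46, 26, 26, 16, 11 bp

BamHI sites (GGATCC) start at positions 21, 32, 48, 94, 120.
BamHI cuts after the first base of each site, so after positions 21, 32, 48, 94, 120.
Circular molecule, 5 cuts → 5 fragments:
  22–32 → 11 bp
  33–48 → 16 bp
  49–94 → 46 bp
  95–120 → 26 bp
  121–125 then 1–21 → 5 + 21 = 26 bp
Sorted largest to smallest: 46, 26, 26, 16, 11 bp.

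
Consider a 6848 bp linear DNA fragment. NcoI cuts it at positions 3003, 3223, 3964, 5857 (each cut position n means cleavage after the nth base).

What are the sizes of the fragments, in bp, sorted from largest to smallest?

3003, 1893, 991, 741, 220 bp

Linear molecule, 4 cuts → 5 fragments:
  3003 − 0 = 3003 bp
  3223 − 3003 = 220 bp
  3964 − 3223 = 741 bp
  5857 − 3964 = 1893 bp
  6848 − 5857 = 991 bp
Sorted largest to smallest: 3003, 1893, 991, 741, 220 bp.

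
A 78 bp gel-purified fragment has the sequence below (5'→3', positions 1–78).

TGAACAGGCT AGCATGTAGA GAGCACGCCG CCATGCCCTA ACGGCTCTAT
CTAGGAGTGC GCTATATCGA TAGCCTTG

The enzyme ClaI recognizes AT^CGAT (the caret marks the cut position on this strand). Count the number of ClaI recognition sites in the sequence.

1

ATCGAT occurs starting at position 66.
ClaI cuts at 1 site.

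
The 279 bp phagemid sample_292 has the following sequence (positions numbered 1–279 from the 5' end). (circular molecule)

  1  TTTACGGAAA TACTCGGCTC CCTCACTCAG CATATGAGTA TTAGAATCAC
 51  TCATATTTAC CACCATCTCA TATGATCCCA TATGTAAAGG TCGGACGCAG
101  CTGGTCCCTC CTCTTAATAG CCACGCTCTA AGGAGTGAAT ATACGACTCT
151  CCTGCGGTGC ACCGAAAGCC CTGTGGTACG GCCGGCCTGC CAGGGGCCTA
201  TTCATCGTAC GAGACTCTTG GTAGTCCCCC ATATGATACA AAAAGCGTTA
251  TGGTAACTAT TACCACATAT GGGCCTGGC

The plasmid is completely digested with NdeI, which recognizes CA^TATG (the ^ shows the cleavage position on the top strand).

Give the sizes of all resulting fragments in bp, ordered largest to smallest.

151, 44, 38, 36, 10 bp

NdeI sites (CATATG) start at positions 31, 69, 79, 230, 266.
NdeI cuts after base 2 of each site, so after positions 32, 70, 80, 231, 267.
Circular molecule, 5 cuts → 5 fragments:
  33–70 → 38 bp
  71–80 → 10 bp
  81–231 → 151 bp
  232–267 → 36 bp
  268–279 then 1–32 → 12 + 32 = 44 bp
Sorted largest to smallest: 151, 44, 38, 36, 10 bp.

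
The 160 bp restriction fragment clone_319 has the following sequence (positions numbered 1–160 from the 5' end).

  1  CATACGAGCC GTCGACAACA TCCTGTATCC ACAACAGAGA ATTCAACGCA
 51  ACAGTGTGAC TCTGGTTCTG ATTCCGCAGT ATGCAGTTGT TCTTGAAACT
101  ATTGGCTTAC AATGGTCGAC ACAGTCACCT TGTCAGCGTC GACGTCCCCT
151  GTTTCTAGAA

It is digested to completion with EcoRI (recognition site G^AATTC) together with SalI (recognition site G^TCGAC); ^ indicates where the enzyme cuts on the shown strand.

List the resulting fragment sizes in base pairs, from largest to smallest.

The EcoRI site (GAATTC) starts at position 39.
EcoRI cuts after the first base of each site, so after position 39.
SalI sites (GTCGAC) start at positions 11, 115, 138.
SalI cuts after the first base of each site, so after positions 11, 115, 138.
Combined cut positions: 11, 39, 115, 138.
Linear molecule, 4 cuts → 5 fragments:
  1–11 → 11 bp
  12–39 → 28 bp
  40–115 → 76 bp
  116–138 → 23 bp
  139–160 → 22 bp
Sorted largest to smallest: 76, 28, 23, 22, 11 bp.

76, 28, 23, 22, 11 bp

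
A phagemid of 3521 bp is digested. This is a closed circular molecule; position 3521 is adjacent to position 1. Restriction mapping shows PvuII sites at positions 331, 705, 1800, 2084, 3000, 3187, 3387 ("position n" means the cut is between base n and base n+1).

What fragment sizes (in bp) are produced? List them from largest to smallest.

Circular molecule, 7 cuts → 7 fragments:
  705 − 331 = 374 bp
  1800 − 705 = 1095 bp
  2084 − 1800 = 284 bp
  3000 − 2084 = 916 bp
  3187 − 3000 = 187 bp
  3387 − 3187 = 200 bp
  wrap: 3521 − 3387 + 331 = 465 bp
Sorted largest to smallest: 1095, 916, 465, 374, 284, 200, 187 bp.

1095, 916, 465, 374, 284, 200, 187 bp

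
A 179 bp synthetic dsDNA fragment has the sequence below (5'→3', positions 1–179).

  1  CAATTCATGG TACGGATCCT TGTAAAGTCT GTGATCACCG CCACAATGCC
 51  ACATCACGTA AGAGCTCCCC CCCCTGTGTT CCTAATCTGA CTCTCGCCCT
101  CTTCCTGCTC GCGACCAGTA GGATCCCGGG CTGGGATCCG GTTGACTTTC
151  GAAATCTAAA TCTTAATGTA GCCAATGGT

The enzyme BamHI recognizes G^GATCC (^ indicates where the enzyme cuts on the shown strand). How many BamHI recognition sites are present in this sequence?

GGATCC occurs starting at positions 14, 121, 134.
BamHI cuts at 3 sites.

3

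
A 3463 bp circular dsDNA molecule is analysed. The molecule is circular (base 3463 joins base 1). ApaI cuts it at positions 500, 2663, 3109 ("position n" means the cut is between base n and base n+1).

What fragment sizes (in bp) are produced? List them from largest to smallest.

Circular molecule, 3 cuts → 3 fragments:
  2663 − 500 = 2163 bp
  3109 − 2663 = 446 bp
  wrap: 3463 − 3109 + 500 = 854 bp
Sorted largest to smallest: 2163, 854, 446 bp.

2163, 854, 446 bp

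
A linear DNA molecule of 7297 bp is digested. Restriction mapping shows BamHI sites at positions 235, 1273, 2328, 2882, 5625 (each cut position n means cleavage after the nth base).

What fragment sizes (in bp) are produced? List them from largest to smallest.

2743, 1672, 1055, 1038, 554, 235 bp

Linear molecule, 5 cuts → 6 fragments:
  235 − 0 = 235 bp
  1273 − 235 = 1038 bp
  2328 − 1273 = 1055 bp
  2882 − 2328 = 554 bp
  5625 − 2882 = 2743 bp
  7297 − 5625 = 1672 bp
Sorted largest to smallest: 2743, 1672, 1055, 1038, 554, 235 bp.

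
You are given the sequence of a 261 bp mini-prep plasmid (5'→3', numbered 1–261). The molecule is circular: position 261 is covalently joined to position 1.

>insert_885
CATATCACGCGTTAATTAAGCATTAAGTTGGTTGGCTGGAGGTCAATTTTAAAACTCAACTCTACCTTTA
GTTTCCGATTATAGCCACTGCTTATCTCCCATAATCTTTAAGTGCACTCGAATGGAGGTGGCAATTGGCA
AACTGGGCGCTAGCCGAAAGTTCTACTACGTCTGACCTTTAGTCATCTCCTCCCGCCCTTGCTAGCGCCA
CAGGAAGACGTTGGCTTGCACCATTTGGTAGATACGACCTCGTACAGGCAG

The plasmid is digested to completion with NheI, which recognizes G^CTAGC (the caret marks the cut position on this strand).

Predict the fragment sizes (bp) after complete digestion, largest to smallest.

NheI sites (GCTAGC) start at positions 149, 201.
NheI cuts after the first base of each site, so after positions 149, 201.
Circular molecule, 2 cuts → 2 fragments:
  150–201 → 52 bp
  202–261 then 1–149 → 60 + 149 = 209 bp
Sorted largest to smallest: 209, 52 bp.

209, 52 bp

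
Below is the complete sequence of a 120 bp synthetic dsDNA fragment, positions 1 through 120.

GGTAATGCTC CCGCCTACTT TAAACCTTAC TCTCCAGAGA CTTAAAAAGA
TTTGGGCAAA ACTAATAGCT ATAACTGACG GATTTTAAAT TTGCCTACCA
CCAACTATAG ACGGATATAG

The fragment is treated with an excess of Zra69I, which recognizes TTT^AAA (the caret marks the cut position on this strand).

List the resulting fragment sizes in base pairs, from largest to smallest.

Zra69I sites (TTTAAA) start at positions 19, 84.
Zra69I cuts after base 3 of each site, so after positions 21, 86.
Linear molecule, 2 cuts → 3 fragments:
  1–21 → 21 bp
  22–86 → 65 bp
  87–120 → 34 bp
Sorted largest to smallest: 65, 34, 21 bp.

65, 34, 21 bp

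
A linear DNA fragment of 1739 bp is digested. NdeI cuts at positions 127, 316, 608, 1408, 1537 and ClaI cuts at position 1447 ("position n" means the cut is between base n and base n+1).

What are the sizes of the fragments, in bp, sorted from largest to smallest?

Combined cut positions (sorted): 127, 316, 608, 1408, 1447, 1537.
Linear molecule, 6 cuts → 7 fragments:
  127 − 0 = 127 bp
  316 − 127 = 189 bp
  608 − 316 = 292 bp
  1408 − 608 = 800 bp
  1447 − 1408 = 39 bp
  1537 − 1447 = 90 bp
  1739 − 1537 = 202 bp
Sorted largest to smallest: 800, 292, 202, 189, 127, 90, 39 bp.

800, 292, 202, 189, 127, 90, 39 bp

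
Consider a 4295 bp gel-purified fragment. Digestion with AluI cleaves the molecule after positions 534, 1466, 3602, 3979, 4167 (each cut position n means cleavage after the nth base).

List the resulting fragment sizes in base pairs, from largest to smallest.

Linear molecule, 5 cuts → 6 fragments:
  534 − 0 = 534 bp
  1466 − 534 = 932 bp
  3602 − 1466 = 2136 bp
  3979 − 3602 = 377 bp
  4167 − 3979 = 188 bp
  4295 − 4167 = 128 bp
Sorted largest to smallest: 2136, 932, 534, 377, 188, 128 bp.

2136, 932, 534, 377, 188, 128 bp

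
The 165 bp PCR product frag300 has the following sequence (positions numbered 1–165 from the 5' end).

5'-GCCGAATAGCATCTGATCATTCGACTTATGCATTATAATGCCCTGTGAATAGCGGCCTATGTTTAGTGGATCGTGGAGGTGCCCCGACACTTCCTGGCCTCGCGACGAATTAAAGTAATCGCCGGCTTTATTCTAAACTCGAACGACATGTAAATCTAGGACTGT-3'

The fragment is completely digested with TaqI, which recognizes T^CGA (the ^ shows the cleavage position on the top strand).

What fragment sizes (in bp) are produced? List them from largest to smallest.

TaqI sites (TCGA) start at positions 21, 139.
TaqI cuts after the first base of each site, so after positions 21, 139.
Linear molecule, 2 cuts → 3 fragments:
  1–21 → 21 bp
  22–139 → 118 bp
  140–165 → 26 bp
Sorted largest to smallest: 118, 26, 21 bp.

118, 26, 21 bp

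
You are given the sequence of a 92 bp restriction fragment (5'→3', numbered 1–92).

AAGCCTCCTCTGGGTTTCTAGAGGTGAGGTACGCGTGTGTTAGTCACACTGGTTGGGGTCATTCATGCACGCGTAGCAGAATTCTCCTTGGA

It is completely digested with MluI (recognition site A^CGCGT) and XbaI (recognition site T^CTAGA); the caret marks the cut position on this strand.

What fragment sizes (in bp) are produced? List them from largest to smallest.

38, 23, 17, 14 bp

MluI sites (ACGCGT) start at positions 31, 69.
MluI cuts after the first base of each site, so after positions 31, 69.
The XbaI site (TCTAGA) starts at position 17.
XbaI cuts after the first base of each site, so after position 17.
Combined cut positions: 17, 31, 69.
Linear molecule, 3 cuts → 4 fragments:
  1–17 → 17 bp
  18–31 → 14 bp
  32–69 → 38 bp
  70–92 → 23 bp
Sorted largest to smallest: 38, 23, 17, 14 bp.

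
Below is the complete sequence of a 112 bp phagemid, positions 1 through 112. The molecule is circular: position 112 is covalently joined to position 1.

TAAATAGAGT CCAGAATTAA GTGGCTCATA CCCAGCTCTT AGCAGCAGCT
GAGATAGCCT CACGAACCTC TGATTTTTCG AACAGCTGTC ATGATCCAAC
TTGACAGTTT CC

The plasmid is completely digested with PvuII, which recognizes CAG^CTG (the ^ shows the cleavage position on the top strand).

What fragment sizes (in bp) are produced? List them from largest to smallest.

PvuII sites (CAGCTG) start at positions 46, 83.
PvuII cuts after base 3 of each site, so after positions 48, 85.
Circular molecule, 2 cuts → 2 fragments:
  49–85 → 37 bp
  86–112 then 1–48 → 27 + 48 = 75 bp
Sorted largest to smallest: 75, 37 bp.

75, 37 bp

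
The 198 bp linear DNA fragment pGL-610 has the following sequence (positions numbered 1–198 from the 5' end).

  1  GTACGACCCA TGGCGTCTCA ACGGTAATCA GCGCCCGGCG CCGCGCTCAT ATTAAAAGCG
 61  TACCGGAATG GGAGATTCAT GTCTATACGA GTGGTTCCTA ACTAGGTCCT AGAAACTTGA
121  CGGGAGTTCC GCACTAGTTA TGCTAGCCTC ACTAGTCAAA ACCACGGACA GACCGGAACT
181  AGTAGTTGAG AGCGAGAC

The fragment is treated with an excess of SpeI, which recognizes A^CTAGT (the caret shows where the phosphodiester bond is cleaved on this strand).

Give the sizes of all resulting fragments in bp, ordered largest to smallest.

133, 27, 20, 18 bp

SpeI sites (ACTAGT) start at positions 133, 151, 178.
SpeI cuts after the first base of each site, so after positions 133, 151, 178.
Linear molecule, 3 cuts → 4 fragments:
  1–133 → 133 bp
  134–151 → 18 bp
  152–178 → 27 bp
  179–198 → 20 bp
Sorted largest to smallest: 133, 27, 20, 18 bp.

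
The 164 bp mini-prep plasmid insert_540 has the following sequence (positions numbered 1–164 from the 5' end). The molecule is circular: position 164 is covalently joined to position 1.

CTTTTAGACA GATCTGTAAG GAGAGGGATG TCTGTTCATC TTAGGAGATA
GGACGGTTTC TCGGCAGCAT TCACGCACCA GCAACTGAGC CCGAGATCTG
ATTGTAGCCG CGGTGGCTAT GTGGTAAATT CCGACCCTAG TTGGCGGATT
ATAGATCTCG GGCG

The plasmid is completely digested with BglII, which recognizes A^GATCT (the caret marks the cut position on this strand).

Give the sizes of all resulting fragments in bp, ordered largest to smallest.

84, 59, 21 bp

BglII sites (AGATCT) start at positions 10, 94, 153.
BglII cuts after the first base of each site, so after positions 10, 94, 153.
Circular molecule, 3 cuts → 3 fragments:
  11–94 → 84 bp
  95–153 → 59 bp
  154–164 then 1–10 → 11 + 10 = 21 bp
Sorted largest to smallest: 84, 59, 21 bp.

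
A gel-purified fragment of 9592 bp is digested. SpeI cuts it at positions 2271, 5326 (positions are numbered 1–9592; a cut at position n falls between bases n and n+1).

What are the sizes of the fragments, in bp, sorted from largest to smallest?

4266, 3055, 2271 bp

Linear molecule, 2 cuts → 3 fragments:
  2271 − 0 = 2271 bp
  5326 − 2271 = 3055 bp
  9592 − 5326 = 4266 bp
Sorted largest to smallest: 4266, 3055, 2271 bp.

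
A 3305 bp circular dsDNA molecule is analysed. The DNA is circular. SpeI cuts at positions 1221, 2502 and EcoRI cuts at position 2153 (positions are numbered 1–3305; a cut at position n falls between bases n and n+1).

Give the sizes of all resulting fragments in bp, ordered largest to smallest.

2024, 932, 349 bp

Combined cut positions (sorted): 1221, 2153, 2502.
Circular molecule, 3 cuts → 3 fragments:
  2153 − 1221 = 932 bp
  2502 − 2153 = 349 bp
  wrap: 3305 − 2502 + 1221 = 2024 bp
Sorted largest to smallest: 2024, 932, 349 bp.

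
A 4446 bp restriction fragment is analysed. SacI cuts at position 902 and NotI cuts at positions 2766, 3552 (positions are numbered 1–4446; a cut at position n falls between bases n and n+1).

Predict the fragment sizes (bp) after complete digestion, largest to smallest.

1864, 902, 894, 786 bp

Combined cut positions (sorted): 902, 2766, 3552.
Linear molecule, 3 cuts → 4 fragments:
  902 − 0 = 902 bp
  2766 − 902 = 1864 bp
  3552 − 2766 = 786 bp
  4446 − 3552 = 894 bp
Sorted largest to smallest: 1864, 902, 894, 786 bp.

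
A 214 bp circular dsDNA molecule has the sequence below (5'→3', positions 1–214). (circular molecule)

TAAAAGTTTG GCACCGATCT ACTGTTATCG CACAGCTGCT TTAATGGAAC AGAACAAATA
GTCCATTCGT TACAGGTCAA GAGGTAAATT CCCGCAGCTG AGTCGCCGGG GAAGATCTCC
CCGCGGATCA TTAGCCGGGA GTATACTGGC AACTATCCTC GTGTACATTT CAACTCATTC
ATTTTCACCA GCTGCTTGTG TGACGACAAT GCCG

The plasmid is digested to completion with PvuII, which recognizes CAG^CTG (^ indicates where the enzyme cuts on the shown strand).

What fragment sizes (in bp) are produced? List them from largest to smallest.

PvuII sites (CAGCTG) start at positions 33, 95, 189.
PvuII cuts after base 3 of each site, so after positions 35, 97, 191.
Circular molecule, 3 cuts → 3 fragments:
  36–97 → 62 bp
  98–191 → 94 bp
  192–214 then 1–35 → 23 + 35 = 58 bp
Sorted largest to smallest: 94, 62, 58 bp.

94, 62, 58 bp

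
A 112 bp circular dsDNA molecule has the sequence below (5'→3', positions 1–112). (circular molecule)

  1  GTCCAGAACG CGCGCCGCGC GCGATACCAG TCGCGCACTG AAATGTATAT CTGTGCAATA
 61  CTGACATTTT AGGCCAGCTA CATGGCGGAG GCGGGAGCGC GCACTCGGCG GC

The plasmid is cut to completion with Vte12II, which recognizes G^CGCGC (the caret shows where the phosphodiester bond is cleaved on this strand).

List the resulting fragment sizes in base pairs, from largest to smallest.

Vte12II sites (GCGCGC) start at positions 10, 17, 97.
Vte12II cuts after the first base of each site, so after positions 10, 17, 97.
Circular molecule, 3 cuts → 3 fragments:
  11–17 → 7 bp
  18–97 → 80 bp
  98–112 then 1–10 → 15 + 10 = 25 bp
Sorted largest to smallest: 80, 25, 7 bp.

80, 25, 7 bp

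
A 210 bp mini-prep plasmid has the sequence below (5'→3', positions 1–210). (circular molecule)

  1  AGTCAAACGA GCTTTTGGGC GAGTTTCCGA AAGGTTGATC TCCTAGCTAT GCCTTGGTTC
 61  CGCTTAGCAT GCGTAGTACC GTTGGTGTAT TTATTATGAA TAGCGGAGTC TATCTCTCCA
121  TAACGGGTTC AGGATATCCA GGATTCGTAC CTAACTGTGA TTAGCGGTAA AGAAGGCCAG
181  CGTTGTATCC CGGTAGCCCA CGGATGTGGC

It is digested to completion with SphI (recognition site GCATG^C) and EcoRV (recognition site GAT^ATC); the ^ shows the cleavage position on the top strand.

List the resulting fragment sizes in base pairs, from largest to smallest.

146, 64 bp

The SphI site (GCATGC) starts at position 67.
SphI cuts after base 5 of each site (before the last base), so after position 71.
The EcoRV site (GATATC) starts at position 133.
EcoRV cuts after base 3 of each site, so after position 135.
Combined cut positions: 71, 135.
Circular molecule, 2 cuts → 2 fragments:
  72–135 → 64 bp
  136–210 then 1–71 → 75 + 71 = 146 bp
Sorted largest to smallest: 146, 64 bp.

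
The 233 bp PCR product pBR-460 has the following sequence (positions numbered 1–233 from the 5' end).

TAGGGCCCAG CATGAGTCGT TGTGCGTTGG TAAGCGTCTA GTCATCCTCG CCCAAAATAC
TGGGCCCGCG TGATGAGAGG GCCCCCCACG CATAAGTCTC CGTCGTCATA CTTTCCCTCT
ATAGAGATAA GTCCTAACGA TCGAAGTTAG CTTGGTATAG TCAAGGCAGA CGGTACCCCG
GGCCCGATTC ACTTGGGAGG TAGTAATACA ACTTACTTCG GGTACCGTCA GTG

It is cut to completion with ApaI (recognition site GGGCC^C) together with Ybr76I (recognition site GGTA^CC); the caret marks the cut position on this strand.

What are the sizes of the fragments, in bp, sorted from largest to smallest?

92, 59, 40, 17, 9, 9, 7 bp

ApaI sites (GGGCCC) start at positions 3, 62, 79, 180.
ApaI cuts after base 5 of each site (before the last base), so after positions 7, 66, 83, 184.
Ybr76I sites (GGTACC) start at positions 172, 221.
Ybr76I cuts after base 4 of each site, so after positions 175, 224.
Combined cut positions: 7, 66, 83, 175, 184, 224.
Linear molecule, 6 cuts → 7 fragments:
  1–7 → 7 bp
  8–66 → 59 bp
  67–83 → 17 bp
  84–175 → 92 bp
  176–184 → 9 bp
  185–224 → 40 bp
  225–233 → 9 bp
Sorted largest to smallest: 92, 59, 40, 17, 9, 9, 7 bp.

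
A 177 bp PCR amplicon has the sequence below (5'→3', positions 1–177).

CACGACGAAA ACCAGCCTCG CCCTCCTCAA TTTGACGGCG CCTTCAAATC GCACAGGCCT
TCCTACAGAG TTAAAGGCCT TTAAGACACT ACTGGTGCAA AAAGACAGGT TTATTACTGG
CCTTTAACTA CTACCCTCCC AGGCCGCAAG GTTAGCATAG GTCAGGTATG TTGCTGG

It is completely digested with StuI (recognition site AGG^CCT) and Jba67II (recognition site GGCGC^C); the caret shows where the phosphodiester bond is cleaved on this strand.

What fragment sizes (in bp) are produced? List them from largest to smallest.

100, 41, 20, 16 bp

StuI sites (AGGCCT) start at positions 55, 75.
StuI cuts after base 3 of each site, so after positions 57, 77.
The Jba67II site (GGCGCC) starts at position 37.
Jba67II cuts after base 5 of each site (before the last base), so after position 41.
Combined cut positions: 41, 57, 77.
Linear molecule, 3 cuts → 4 fragments:
  1–41 → 41 bp
  42–57 → 16 bp
  58–77 → 20 bp
  78–177 → 100 bp
Sorted largest to smallest: 100, 41, 20, 16 bp.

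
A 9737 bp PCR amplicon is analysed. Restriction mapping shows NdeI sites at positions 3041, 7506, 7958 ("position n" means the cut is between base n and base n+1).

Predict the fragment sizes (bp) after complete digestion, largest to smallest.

Linear molecule, 3 cuts → 4 fragments:
  3041 − 0 = 3041 bp
  7506 − 3041 = 4465 bp
  7958 − 7506 = 452 bp
  9737 − 7958 = 1779 bp
Sorted largest to smallest: 4465, 3041, 1779, 452 bp.

4465, 3041, 1779, 452 bp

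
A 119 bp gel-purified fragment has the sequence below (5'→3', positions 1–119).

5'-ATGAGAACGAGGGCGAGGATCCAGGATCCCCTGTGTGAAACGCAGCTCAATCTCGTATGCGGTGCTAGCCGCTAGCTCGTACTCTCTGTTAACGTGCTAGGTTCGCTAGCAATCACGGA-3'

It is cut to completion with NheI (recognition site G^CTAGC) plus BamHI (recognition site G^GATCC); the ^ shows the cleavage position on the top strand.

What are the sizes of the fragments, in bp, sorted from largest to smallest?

NheI sites (GCTAGC) start at positions 64, 71, 105.
NheI cuts after the first base of each site, so after positions 64, 71, 105.
BamHI sites (GGATCC) start at positions 17, 24.
BamHI cuts after the first base of each site, so after positions 17, 24.
Combined cut positions: 17, 24, 64, 71, 105.
Linear molecule, 5 cuts → 6 fragments:
  1–17 → 17 bp
  18–24 → 7 bp
  25–64 → 40 bp
  65–71 → 7 bp
  72–105 → 34 bp
  106–119 → 14 bp
Sorted largest to smallest: 40, 34, 17, 14, 7, 7 bp.

40, 34, 17, 14, 7, 7 bp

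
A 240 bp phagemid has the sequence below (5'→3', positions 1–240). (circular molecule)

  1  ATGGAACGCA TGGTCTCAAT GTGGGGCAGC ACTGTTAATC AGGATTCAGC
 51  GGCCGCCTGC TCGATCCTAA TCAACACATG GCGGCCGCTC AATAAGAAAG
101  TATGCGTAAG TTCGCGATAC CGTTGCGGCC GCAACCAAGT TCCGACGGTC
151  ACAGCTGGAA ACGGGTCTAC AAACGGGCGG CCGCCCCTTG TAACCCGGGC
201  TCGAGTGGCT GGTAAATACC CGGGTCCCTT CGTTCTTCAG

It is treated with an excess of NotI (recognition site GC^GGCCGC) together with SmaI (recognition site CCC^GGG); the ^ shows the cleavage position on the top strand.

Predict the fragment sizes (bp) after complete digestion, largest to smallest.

69, 52, 44, 32, 25, 18 bp

NotI sites (GCGGCCGC) start at positions 49, 81, 125, 177.
NotI cuts after base 2 of each site, so after positions 50, 82, 126, 178.
SmaI sites (CCCGGG) start at positions 194, 219.
SmaI cuts after base 3 of each site, so after positions 196, 221.
Combined cut positions: 50, 82, 126, 178, 196, 221.
Circular molecule, 6 cuts → 6 fragments:
  51–82 → 32 bp
  83–126 → 44 bp
  127–178 → 52 bp
  179–196 → 18 bp
  197–221 → 25 bp
  222–240 then 1–50 → 19 + 50 = 69 bp
Sorted largest to smallest: 69, 52, 44, 32, 25, 18 bp.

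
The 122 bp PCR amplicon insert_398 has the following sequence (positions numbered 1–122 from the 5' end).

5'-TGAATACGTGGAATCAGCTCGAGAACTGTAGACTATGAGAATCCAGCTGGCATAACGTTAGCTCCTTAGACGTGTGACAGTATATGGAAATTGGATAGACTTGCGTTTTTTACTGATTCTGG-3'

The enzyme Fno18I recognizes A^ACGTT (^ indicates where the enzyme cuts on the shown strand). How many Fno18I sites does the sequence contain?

1

AACGTT occurs starting at position 54.
Fno18I cuts at 1 site.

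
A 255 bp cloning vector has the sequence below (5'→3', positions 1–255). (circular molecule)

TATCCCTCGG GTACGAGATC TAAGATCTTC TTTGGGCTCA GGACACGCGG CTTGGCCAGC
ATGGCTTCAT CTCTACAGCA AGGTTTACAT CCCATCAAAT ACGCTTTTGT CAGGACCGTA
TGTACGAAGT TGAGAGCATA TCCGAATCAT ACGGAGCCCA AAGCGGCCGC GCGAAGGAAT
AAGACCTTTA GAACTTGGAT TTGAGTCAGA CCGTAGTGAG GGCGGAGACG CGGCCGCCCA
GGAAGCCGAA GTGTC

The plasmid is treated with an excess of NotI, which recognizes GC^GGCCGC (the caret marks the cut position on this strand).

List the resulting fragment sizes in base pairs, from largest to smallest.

188, 67 bp

NotI sites (GCGGCCGC) start at positions 163, 230.
NotI cuts after base 2 of each site, so after positions 164, 231.
Circular molecule, 2 cuts → 2 fragments:
  165–231 → 67 bp
  232–255 then 1–164 → 24 + 164 = 188 bp
Sorted largest to smallest: 188, 67 bp.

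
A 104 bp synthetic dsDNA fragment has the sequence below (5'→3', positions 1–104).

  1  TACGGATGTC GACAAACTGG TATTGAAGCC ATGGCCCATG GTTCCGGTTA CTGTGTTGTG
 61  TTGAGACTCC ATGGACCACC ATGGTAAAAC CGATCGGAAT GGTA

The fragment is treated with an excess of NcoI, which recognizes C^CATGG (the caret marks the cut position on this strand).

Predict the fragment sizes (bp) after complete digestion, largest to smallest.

33, 29, 25, 10, 7 bp

NcoI sites (CCATGG) start at positions 29, 36, 69, 79.
NcoI cuts after the first base of each site, so after positions 29, 36, 69, 79.
Linear molecule, 4 cuts → 5 fragments:
  1–29 → 29 bp
  30–36 → 7 bp
  37–69 → 33 bp
  70–79 → 10 bp
  80–104 → 25 bp
Sorted largest to smallest: 33, 29, 25, 10, 7 bp.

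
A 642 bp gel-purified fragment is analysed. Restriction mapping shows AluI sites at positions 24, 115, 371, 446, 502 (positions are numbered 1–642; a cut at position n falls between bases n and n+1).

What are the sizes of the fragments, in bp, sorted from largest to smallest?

256, 140, 91, 75, 56, 24 bp

Linear molecule, 5 cuts → 6 fragments:
  24 − 0 = 24 bp
  115 − 24 = 91 bp
  371 − 115 = 256 bp
  446 − 371 = 75 bp
  502 − 446 = 56 bp
  642 − 502 = 140 bp
Sorted largest to smallest: 256, 140, 91, 75, 56, 24 bp.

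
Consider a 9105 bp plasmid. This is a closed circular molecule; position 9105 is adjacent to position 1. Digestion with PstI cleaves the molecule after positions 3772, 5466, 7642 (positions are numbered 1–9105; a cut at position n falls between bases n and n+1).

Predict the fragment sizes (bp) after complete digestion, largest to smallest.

Circular molecule, 3 cuts → 3 fragments:
  5466 − 3772 = 1694 bp
  7642 − 5466 = 2176 bp
  wrap: 9105 − 7642 + 3772 = 5235 bp
Sorted largest to smallest: 5235, 2176, 1694 bp.

5235, 2176, 1694 bp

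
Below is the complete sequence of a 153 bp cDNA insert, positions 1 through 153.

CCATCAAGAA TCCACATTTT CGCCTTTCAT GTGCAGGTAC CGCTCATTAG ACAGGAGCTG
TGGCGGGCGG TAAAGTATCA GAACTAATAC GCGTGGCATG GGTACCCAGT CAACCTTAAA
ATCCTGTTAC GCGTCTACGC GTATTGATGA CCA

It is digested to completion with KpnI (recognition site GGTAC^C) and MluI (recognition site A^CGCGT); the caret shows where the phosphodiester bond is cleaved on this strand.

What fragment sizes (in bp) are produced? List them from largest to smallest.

KpnI sites (GGTACC) start at positions 36, 101.
KpnI cuts after base 5 of each site (before the last base), so after positions 40, 105.
MluI sites (ACGCGT) start at positions 89, 129, 137.
MluI cuts after the first base of each site, so after positions 89, 129, 137.
Combined cut positions: 40, 89, 105, 129, 137.
Linear molecule, 5 cuts → 6 fragments:
  1–40 → 40 bp
  41–89 → 49 bp
  90–105 → 16 bp
  106–129 → 24 bp
  130–137 → 8 bp
  138–153 → 16 bp
Sorted largest to smallest: 49, 40, 24, 16, 16, 8 bp.

49, 40, 24, 16, 16, 8 bp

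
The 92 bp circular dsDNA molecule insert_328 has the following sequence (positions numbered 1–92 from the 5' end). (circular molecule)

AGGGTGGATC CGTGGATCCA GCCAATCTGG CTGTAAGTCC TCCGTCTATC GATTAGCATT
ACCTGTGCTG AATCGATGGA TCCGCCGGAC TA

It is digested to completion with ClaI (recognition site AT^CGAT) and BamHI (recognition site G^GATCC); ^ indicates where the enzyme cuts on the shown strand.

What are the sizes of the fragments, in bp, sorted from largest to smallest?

35, 24, 20, 8, 5 bp

ClaI sites (ATCGAT) start at positions 48, 72.
ClaI cuts after base 2 of each site, so after positions 49, 73.
BamHI sites (GGATCC) start at positions 6, 14, 78.
BamHI cuts after the first base of each site, so after positions 6, 14, 78.
Combined cut positions: 6, 14, 49, 73, 78.
Circular molecule, 5 cuts → 5 fragments:
  7–14 → 8 bp
  15–49 → 35 bp
  50–73 → 24 bp
  74–78 → 5 bp
  79–92 then 1–6 → 14 + 6 = 20 bp
Sorted largest to smallest: 35, 24, 20, 8, 5 bp.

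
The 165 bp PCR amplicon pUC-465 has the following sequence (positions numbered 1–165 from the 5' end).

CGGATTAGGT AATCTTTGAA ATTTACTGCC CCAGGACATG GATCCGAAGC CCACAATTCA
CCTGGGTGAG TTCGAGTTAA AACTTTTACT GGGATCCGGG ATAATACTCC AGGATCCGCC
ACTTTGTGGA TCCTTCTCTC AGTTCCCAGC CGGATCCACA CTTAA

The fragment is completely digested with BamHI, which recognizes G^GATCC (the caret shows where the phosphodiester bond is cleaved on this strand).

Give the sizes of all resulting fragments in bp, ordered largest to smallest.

BamHI sites (GGATCC) start at positions 40, 92, 112, 128, 152.
BamHI cuts after the first base of each site, so after positions 40, 92, 112, 128, 152.
Linear molecule, 5 cuts → 6 fragments:
  1–40 → 40 bp
  41–92 → 52 bp
  93–112 → 20 bp
  113–128 → 16 bp
  129–152 → 24 bp
  153–165 → 13 bp
Sorted largest to smallest: 52, 40, 24, 20, 16, 13 bp.

52, 40, 24, 20, 16, 13 bp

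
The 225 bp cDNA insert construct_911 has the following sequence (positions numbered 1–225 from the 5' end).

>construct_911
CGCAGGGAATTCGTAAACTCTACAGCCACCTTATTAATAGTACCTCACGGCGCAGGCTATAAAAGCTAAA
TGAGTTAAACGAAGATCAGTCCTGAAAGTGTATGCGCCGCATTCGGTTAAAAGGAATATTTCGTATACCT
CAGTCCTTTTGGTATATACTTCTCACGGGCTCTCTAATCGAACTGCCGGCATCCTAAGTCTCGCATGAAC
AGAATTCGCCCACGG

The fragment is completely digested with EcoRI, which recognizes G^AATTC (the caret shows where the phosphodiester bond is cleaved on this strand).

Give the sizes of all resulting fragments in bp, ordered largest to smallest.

EcoRI sites (GAATTC) start at positions 7, 212.
EcoRI cuts after the first base of each site, so after positions 7, 212.
Linear molecule, 2 cuts → 3 fragments:
  1–7 → 7 bp
  8–212 → 205 bp
  213–225 → 13 bp
Sorted largest to smallest: 205, 13, 7 bp.

205, 13, 7 bp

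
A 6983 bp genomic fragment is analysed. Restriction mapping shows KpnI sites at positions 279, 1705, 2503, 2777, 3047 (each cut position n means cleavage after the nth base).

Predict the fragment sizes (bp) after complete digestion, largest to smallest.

3936, 1426, 798, 279, 274, 270 bp

Linear molecule, 5 cuts → 6 fragments:
  279 − 0 = 279 bp
  1705 − 279 = 1426 bp
  2503 − 1705 = 798 bp
  2777 − 2503 = 274 bp
  3047 − 2777 = 270 bp
  6983 − 3047 = 3936 bp
Sorted largest to smallest: 3936, 1426, 798, 279, 274, 270 bp.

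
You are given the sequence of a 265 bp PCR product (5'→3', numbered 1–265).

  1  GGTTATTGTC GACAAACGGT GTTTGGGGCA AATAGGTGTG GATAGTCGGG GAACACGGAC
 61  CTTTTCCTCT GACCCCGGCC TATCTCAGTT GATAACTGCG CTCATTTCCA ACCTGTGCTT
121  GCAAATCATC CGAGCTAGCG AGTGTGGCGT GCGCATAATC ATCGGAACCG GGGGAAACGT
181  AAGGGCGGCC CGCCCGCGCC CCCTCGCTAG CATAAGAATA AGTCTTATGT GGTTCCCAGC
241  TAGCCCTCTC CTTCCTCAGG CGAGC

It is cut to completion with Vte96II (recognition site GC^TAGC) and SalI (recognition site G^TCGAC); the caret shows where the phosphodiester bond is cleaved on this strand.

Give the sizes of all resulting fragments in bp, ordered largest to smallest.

127, 72, 33, 25, 8 bp

Vte96II sites (GCTAGC) start at positions 134, 206, 239.
Vte96II cuts after base 2 of each site, so after positions 135, 207, 240.
The SalI site (GTCGAC) starts at position 8.
SalI cuts after the first base of each site, so after position 8.
Combined cut positions: 8, 135, 207, 240.
Linear molecule, 4 cuts → 5 fragments:
  1–8 → 8 bp
  9–135 → 127 bp
  136–207 → 72 bp
  208–240 → 33 bp
  241–265 → 25 bp
Sorted largest to smallest: 127, 72, 33, 25, 8 bp.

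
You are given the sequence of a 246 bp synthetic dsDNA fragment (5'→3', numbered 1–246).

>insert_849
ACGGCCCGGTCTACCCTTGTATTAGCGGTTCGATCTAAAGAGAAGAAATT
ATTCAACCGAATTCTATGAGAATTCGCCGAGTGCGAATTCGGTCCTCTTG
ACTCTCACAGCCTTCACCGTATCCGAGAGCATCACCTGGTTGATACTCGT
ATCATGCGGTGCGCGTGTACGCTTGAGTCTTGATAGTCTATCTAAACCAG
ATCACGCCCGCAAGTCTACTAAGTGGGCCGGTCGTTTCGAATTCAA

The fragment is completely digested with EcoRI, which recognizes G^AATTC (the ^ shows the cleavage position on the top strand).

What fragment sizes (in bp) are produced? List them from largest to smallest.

154, 59, 15, 11, 7 bp

EcoRI sites (GAATTC) start at positions 59, 70, 85, 239.
EcoRI cuts after the first base of each site, so after positions 59, 70, 85, 239.
Linear molecule, 4 cuts → 5 fragments:
  1–59 → 59 bp
  60–70 → 11 bp
  71–85 → 15 bp
  86–239 → 154 bp
  240–246 → 7 bp
Sorted largest to smallest: 154, 59, 15, 11, 7 bp.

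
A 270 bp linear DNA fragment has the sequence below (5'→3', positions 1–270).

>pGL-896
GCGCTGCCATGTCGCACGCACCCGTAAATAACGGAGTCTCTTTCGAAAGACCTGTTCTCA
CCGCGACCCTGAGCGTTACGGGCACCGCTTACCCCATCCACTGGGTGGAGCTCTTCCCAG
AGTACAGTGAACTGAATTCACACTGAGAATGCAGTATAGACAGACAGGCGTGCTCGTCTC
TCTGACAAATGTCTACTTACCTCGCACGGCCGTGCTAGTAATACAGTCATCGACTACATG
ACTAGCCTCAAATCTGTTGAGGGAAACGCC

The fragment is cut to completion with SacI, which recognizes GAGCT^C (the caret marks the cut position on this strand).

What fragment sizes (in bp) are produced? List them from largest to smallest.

The SacI site (GAGCTC) starts at position 108.
SacI cuts after base 5 of each site (before the last base), so after position 112.
Linear molecule, 1 cut → 2 fragments:
  1–112 → 112 bp
  113–270 → 158 bp
Sorted largest to smallest: 158, 112 bp.

158, 112 bp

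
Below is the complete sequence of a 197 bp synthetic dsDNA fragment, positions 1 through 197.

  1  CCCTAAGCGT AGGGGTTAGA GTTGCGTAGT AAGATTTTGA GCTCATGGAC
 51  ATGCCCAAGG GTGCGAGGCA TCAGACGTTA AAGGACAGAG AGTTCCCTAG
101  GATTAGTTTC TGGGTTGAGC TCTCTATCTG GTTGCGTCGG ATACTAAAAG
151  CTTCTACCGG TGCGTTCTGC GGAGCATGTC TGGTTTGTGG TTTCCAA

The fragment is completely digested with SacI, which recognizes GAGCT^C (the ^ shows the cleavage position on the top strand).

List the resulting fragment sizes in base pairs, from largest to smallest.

78, 76, 43 bp

SacI sites (GAGCTC) start at positions 39, 117.
SacI cuts after base 5 of each site (before the last base), so after positions 43, 121.
Linear molecule, 2 cuts → 3 fragments:
  1–43 → 43 bp
  44–121 → 78 bp
  122–197 → 76 bp
Sorted largest to smallest: 78, 76, 43 bp.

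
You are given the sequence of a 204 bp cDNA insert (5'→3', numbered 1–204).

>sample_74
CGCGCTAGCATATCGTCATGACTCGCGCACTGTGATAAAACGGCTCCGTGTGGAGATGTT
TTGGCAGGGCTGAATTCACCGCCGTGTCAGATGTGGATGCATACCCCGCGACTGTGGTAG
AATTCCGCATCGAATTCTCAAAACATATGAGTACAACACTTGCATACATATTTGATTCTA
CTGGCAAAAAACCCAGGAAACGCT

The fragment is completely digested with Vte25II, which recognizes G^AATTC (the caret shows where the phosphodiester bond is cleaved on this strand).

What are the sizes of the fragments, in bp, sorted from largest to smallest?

Vte25II sites (GAATTC) start at positions 72, 120, 132.
Vte25II cuts after the first base of each site, so after positions 72, 120, 132.
Linear molecule, 3 cuts → 4 fragments:
  1–72 → 72 bp
  73–120 → 48 bp
  121–132 → 12 bp
  133–204 → 72 bp
Sorted largest to smallest: 72, 72, 48, 12 bp.

72, 72, 48, 12 bp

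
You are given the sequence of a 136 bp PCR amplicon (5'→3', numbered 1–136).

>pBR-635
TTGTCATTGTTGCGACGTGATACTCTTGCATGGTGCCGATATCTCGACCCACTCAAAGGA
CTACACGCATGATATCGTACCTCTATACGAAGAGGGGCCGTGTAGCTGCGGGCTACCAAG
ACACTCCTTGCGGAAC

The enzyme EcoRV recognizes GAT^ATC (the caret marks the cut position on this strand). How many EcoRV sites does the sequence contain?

2

GATATC occurs starting at positions 38, 71.
EcoRV cuts at 2 sites.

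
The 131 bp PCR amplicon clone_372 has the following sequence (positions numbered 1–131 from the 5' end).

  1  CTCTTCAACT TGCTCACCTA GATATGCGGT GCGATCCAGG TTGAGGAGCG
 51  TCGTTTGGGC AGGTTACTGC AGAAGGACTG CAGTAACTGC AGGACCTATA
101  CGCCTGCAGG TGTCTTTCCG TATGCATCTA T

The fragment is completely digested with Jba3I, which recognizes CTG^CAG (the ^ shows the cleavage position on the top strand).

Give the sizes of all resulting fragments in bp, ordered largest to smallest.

Jba3I sites (CTGCAG) start at positions 67, 78, 87, 104.
Jba3I cuts after base 3 of each site, so after positions 69, 80, 89, 106.
Linear molecule, 4 cuts → 5 fragments:
  1–69 → 69 bp
  70–80 → 11 bp
  81–89 → 9 bp
  90–106 → 17 bp
  107–131 → 25 bp
Sorted largest to smallest: 69, 25, 17, 11, 9 bp.

69, 25, 17, 11, 9 bp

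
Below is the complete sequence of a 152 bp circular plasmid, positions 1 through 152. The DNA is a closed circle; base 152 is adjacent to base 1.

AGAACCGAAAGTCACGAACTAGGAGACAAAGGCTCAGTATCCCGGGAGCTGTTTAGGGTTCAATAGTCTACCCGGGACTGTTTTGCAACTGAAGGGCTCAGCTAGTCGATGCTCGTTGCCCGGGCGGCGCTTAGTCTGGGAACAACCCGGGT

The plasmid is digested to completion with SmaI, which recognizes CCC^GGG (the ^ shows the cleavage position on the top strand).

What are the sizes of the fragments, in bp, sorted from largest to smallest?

SmaI sites (CCCGGG) start at positions 41, 71, 119, 146.
SmaI cuts after base 3 of each site, so after positions 43, 73, 121, 148.
Circular molecule, 4 cuts → 4 fragments:
  44–73 → 30 bp
  74–121 → 48 bp
  122–148 → 27 bp
  149–152 then 1–43 → 4 + 43 = 47 bp
Sorted largest to smallest: 48, 47, 30, 27 bp.

48, 47, 30, 27 bp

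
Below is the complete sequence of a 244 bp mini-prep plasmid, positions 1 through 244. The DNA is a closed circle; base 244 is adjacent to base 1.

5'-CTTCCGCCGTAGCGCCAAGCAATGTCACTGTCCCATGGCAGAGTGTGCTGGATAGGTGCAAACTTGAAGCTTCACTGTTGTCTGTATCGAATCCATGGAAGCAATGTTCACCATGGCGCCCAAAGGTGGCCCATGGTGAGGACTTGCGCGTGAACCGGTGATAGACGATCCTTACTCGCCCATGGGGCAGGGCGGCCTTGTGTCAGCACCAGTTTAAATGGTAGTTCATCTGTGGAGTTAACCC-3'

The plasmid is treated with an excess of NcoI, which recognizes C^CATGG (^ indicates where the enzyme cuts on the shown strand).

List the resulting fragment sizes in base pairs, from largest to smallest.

97, 60, 49, 20, 18 bp

NcoI sites (CCATGG) start at positions 33, 93, 111, 131, 180.
NcoI cuts after the first base of each site, so after positions 33, 93, 111, 131, 180.
Circular molecule, 5 cuts → 5 fragments:
  34–93 → 60 bp
  94–111 → 18 bp
  112–131 → 20 bp
  132–180 → 49 bp
  181–244 then 1–33 → 64 + 33 = 97 bp
Sorted largest to smallest: 97, 60, 49, 20, 18 bp.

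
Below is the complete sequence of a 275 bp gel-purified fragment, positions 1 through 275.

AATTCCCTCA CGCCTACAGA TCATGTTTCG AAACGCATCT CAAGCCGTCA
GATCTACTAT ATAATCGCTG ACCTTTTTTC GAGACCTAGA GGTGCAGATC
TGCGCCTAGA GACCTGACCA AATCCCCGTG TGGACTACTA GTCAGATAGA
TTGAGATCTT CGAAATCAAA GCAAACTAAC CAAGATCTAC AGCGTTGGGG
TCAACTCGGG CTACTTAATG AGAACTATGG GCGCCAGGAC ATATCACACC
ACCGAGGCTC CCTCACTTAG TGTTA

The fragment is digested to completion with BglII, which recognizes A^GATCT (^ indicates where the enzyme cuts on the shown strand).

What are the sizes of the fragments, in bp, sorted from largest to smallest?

92, 58, 50, 46, 29 bp

BglII sites (AGATCT) start at positions 50, 96, 154, 183.
BglII cuts after the first base of each site, so after positions 50, 96, 154, 183.
Linear molecule, 4 cuts → 5 fragments:
  1–50 → 50 bp
  51–96 → 46 bp
  97–154 → 58 bp
  155–183 → 29 bp
  184–275 → 92 bp
Sorted largest to smallest: 92, 58, 50, 46, 29 bp.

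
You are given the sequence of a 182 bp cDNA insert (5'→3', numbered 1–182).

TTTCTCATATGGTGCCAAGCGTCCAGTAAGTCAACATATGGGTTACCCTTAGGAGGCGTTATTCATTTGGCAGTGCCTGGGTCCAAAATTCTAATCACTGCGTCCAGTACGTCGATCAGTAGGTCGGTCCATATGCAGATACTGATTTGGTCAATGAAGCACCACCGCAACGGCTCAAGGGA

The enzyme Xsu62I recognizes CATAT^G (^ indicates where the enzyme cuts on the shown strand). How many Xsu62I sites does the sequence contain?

CATATG occurs starting at positions 6, 35, 130.
Xsu62I cuts at 3 sites.

3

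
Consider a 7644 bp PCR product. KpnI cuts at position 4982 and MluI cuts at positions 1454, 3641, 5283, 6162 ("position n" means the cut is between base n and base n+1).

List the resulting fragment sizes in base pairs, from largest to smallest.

2187, 1482, 1454, 1341, 879, 301 bp

Combined cut positions (sorted): 1454, 3641, 4982, 5283, 6162.
Linear molecule, 5 cuts → 6 fragments:
  1454 − 0 = 1454 bp
  3641 − 1454 = 2187 bp
  4982 − 3641 = 1341 bp
  5283 − 4982 = 301 bp
  6162 − 5283 = 879 bp
  7644 − 6162 = 1482 bp
Sorted largest to smallest: 2187, 1482, 1454, 1341, 879, 301 bp.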